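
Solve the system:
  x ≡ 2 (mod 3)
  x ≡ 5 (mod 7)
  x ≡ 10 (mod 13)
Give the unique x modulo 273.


Moduli 3, 7, 13 are pairwise coprime; by CRT there is a unique solution modulo M = 3 · 7 · 13 = 273.
Solve pairwise, accumulating the modulus:
  Start with x ≡ 2 (mod 3).
  Combine with x ≡ 5 (mod 7): since gcd(3, 7) = 1, we get a unique residue mod 21.
    Write x = 2 + 3·t and substitute into x ≡ 5 (mod 7): 3·t ≡ 5 − 2 = 3 (mod 7).
    The inverse of 3 mod 7 is 5 (since 3·5 = 15 = 2·7 + 1), so t ≡ 5·3 = 15 ≡ 1 (mod 7).
    Then x = 2 + 3·1 = 5, valid modulo lcm(3, 7) = 21: x ≡ 5 (mod 21).
  Combine with x ≡ 10 (mod 13): since gcd(21, 13) = 1, we get a unique residue mod 273.
    Write x = 5 + 21·t and substitute into x ≡ 10 (mod 13): 21·t ≡ 10 − 5 = 5 (mod 13).
    Reduce coefficients mod 13: 8·t ≡ 5 (mod 13).
    The inverse of 8 mod 13 is 5 (since 8·5 = 40 = 3·13 + 1), so t ≡ 5·5 = 25 ≡ 12 (mod 13).
    Then x = 5 + 21·12 = 257, valid modulo lcm(21, 13) = 273: x ≡ 257 (mod 273).
Verify: 257 mod 3 = 2 ✓, 257 mod 7 = 5 ✓, 257 mod 13 = 10 ✓.

x ≡ 257 (mod 273).


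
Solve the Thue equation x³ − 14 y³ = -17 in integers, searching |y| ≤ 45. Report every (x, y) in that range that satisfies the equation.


The equation is x³ - 14y³ = -17. For fixed y, x³ = 14·y³ − 17, so a solution requires the RHS to be a perfect cube.
Strategy: iterate y from -45 to 45, compute RHS = 14·y³ − 17, and check whether it is a (positive or negative) perfect cube.
Check small values of y:
  y = 0: RHS = -17 is not a perfect cube.
  y = 1: RHS = -3 is not a perfect cube.
  y = -1: RHS = -31 is not a perfect cube.
  y = 2: RHS = 95 is not a perfect cube.
  y = -2: RHS = -129 is not a perfect cube.
  y = 3: RHS = 361 is not a perfect cube.
  y = -3: RHS = -395 is not a perfect cube.
Continuing the search up to |y| = 45 finds no solutions either.
No (x, y) in the scanned range satisfies the equation.

No integer solutions with |y| ≤ 45.


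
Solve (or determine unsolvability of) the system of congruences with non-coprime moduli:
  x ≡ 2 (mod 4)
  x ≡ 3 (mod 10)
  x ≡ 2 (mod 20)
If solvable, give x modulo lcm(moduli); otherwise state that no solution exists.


Moduli 4, 10, 20 are not pairwise coprime, so CRT works modulo lcm(m_i) when all pairwise compatibility conditions hold.
Pairwise compatibility: gcd(m_i, m_j) must divide a_i - a_j for every pair.
Merge one congruence at a time:
  Start: x ≡ 2 (mod 4).
  Combine with x ≡ 3 (mod 10): gcd(4, 10) = 2, and 3 - 2 = 1 is NOT divisible by 2.
    ⇒ system is inconsistent (no integer solution).

No solution (the system is inconsistent).


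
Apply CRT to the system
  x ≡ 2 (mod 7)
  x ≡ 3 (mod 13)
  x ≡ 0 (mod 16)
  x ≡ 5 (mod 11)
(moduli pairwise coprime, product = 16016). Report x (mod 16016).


Product of moduli M = 7 · 13 · 16 · 11 = 16016.
Merge one congruence at a time:
  Start: x ≡ 2 (mod 7).
  Combine with x ≡ 3 (mod 13); new modulus lcm = 91.
    Write x = 2 + 7·t and substitute into x ≡ 3 (mod 13): 7·t ≡ 3 − 2 = 1 (mod 13).
    The inverse of 7 mod 13 is 2 (since 7·2 = 14 = 1·13 + 1), so t ≡ 2·1 = 2 ≡ 2 (mod 13).
    Then x = 2 + 7·2 = 16, valid modulo lcm(7, 13) = 91: x ≡ 16 (mod 91).
  Combine with x ≡ 0 (mod 16); new modulus lcm = 1456.
    Write x = 16 + 91·t and substitute into x ≡ 0 (mod 16): 91·t ≡ 0 − 16 = -16 (mod 16).
    Reduce coefficients mod 16: 11·t ≡ 0 (mod 16).
    The inverse of 11 mod 16 is 3 (since 11·3 = 33 = 2·16 + 1), so t ≡ 3·0 = 0 ≡ 0 (mod 16).
    Then x = 16 + 91·0 = 16, valid modulo lcm(91, 16) = 1456: x ≡ 16 (mod 1456).
  Combine with x ≡ 5 (mod 11); new modulus lcm = 16016.
    Write x = 16 + 1456·t and substitute into x ≡ 5 (mod 11): 1456·t ≡ 5 − 16 = -11 (mod 11).
    Reduce coefficients mod 11: 4·t ≡ 0 (mod 11).
    The inverse of 4 mod 11 is 3 (since 4·3 = 12 = 1·11 + 1), so t ≡ 3·0 = 0 ≡ 0 (mod 11).
    Then x = 16 + 1456·0 = 16, valid modulo lcm(1456, 11) = 16016: x ≡ 16 (mod 16016).
Verify against each original: 16 mod 7 = 2, 16 mod 13 = 3, 16 mod 16 = 0, 16 mod 11 = 5.

x ≡ 16 (mod 16016).


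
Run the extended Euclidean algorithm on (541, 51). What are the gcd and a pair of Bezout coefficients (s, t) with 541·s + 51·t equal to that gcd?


Euclidean algorithm on (541, 51) — divide until remainder is 0:
  541 = 10 · 51 + 31
  51 = 1 · 31 + 20
  31 = 1 · 20 + 11
  20 = 1 · 11 + 9
  11 = 1 · 9 + 2
  9 = 4 · 2 + 1
  2 = 2 · 1 + 0
gcd(541, 51) = 1.
Track Bezout coefficients alongside the remainders: start with r₀ = 541 = a·1 + b·0 (s = 1, t = 0) and r₁ = 51 = a·0 + b·1 (s = 0, t = 1); each new remainder r_{k+1} = r_{k-1} − q_k·r_k inherits s_{k+1} = s_{k-1} − q_k·s_k, t_{k+1} = t_{k-1} − q_k·t_k, so r_k = a·s_k + b·t_k at every step:
  q = 10: r = 31, s = 1 − 10·0 = 1, t = 0 − 10·1 = -10  (check: 541·1 + 51·(-10) = 31)
  q = 1: r = 20, s = 0 − 1·1 = -1, t = 1 − 1·(-10) = 11  (check: 541·(-1) + 51·11 = 20)
  q = 1: r = 11, s = 1 − 1·(-1) = 2, t = -10 − 1·11 = -21  (check: 541·2 + 51·(-21) = 11)
  q = 1: r = 9, s = -1 − 1·2 = -3, t = 11 − 1·(-21) = 32  (check: 541·(-3) + 51·32 = 9)
  q = 1: r = 2, s = 2 − 1·(-3) = 5, t = -21 − 1·32 = -53  (check: 541·5 + 51·(-53) = 2)
  q = 4: r = 1, s = -3 − 4·5 = -23, t = 32 − 4·(-53) = 244  (check: 541·(-23) + 51·244 = 1)
The row with r = 1 (the gcd) gives the Bezout coefficients s = -23, t = 244.
Result: 541 · (-23) + 51 · (244) = 1.

gcd(541, 51) = 1; s = -23, t = 244 (check: 541·(-23) + 51·244 = 1).


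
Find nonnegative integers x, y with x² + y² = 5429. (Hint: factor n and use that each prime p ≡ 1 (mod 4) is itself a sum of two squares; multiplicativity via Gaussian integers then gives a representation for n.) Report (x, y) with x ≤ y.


Step 1: Factor n = 5429 = 61 · 89.
Step 2: Check the mod-4 condition on each prime factor: 61 ≡ 1 (mod 4), exponent 1; 89 ≡ 1 (mod 4), exponent 1.
All primes ≡ 3 (mod 4) appear to even exponent (or don't appear), so by the two-squares theorem n IS expressible as a sum of two squares.
Step 3: Build a representation. Here n = 61 · 89 is a product of primes ≡ 1 (mod 4). Each prime p ≡ 1 (mod 4) is itself a sum of two squares; find a² by testing p − a² for a perfect square:
  61: 61 − 1² = 60, 61 − 2² = 57, 61 − 3² = 52, 61 − 4² = 45, 61 − 5² = 36 = 6² ⇒ 61 = 5² + 6².
  89: 89 − 1² = 88, 89 − 2² = 85, 89 − 3² = 80, 89 − 4² = 73, 89 − 5² = 64 = 8² ⇒ 89 = 5² + 8².
  Combine using the Brahmagupta–Fibonacci identity (a² + b²)(c² + d²) = (ac − bd)² + (ad + bc)² = (ac + bd)² + (ad − bc)²:
  61 · 89 = 5429: from (5² + 6²)(5² + 8²), take (5·5 − 6·8, 5·8 + 6·5) = (25 − 48, 40 + 30) = (-23, 70); dropping signs (only squares matter) gives (23, 70); check 23² + 70² = 529 + 4900 = 5429 ✓.
Step 4: Order so x ≤ y and verify: 23² + 70² = 529 + 4900 = 5429 = n. ✓

n = 5429 = 23² + 70² (one valid representation with x ≤ y).


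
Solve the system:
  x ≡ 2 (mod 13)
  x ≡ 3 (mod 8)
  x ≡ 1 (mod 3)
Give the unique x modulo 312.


Moduli 13, 8, 3 are pairwise coprime; by CRT there is a unique solution modulo M = 13 · 8 · 3 = 312.
Solve pairwise, accumulating the modulus:
  Start with x ≡ 2 (mod 13).
  Combine with x ≡ 3 (mod 8): since gcd(13, 8) = 1, we get a unique residue mod 104.
    Write x = 2 + 13·t and substitute into x ≡ 3 (mod 8): 13·t ≡ 3 − 2 = 1 (mod 8).
    Reduce coefficients mod 8: 5·t ≡ 1 (mod 8).
    The inverse of 5 mod 8 is 5 (since 5·5 = 25 = 3·8 + 1), so t ≡ 5·1 = 5 ≡ 5 (mod 8).
    Then x = 2 + 13·5 = 67, valid modulo lcm(13, 8) = 104: x ≡ 67 (mod 104).
  Combine with x ≡ 1 (mod 3): since gcd(104, 3) = 1, we get a unique residue mod 312.
    Write x = 67 + 104·t and substitute into x ≡ 1 (mod 3): 104·t ≡ 1 − 67 = -66 (mod 3).
    Reduce coefficients mod 3: 2·t ≡ 0 (mod 3).
    The inverse of 2 mod 3 is 2 (since 2·2 = 4 = 1·3 + 1), so t ≡ 2·0 = 0 ≡ 0 (mod 3).
    Then x = 67 + 104·0 = 67, valid modulo lcm(104, 3) = 312: x ≡ 67 (mod 312).
Verify: 67 mod 13 = 2 ✓, 67 mod 8 = 3 ✓, 67 mod 3 = 1 ✓.

x ≡ 67 (mod 312).


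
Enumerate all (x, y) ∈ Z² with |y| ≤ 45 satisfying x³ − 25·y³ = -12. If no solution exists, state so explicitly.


The equation is x³ - 25y³ = -12. For fixed y, x³ = 25·y³ − 12, so a solution requires the RHS to be a perfect cube.
Strategy: iterate y from -45 to 45, compute RHS = 25·y³ − 12, and check whether it is a (positive or negative) perfect cube.
Check small values of y:
  y = 0: RHS = -12 is not a perfect cube.
  y = 1: RHS = 13 is not a perfect cube.
  y = -1: RHS = -37 is not a perfect cube.
  y = 2: RHS = 188 is not a perfect cube.
  y = -2: RHS = -212 is not a perfect cube.
  y = 3: RHS = 663 is not a perfect cube.
  y = -3: RHS = -687 is not a perfect cube.
Continuing the search up to |y| = 45 finds no solutions either.
No (x, y) in the scanned range satisfies the equation.

No integer solutions with |y| ≤ 45.


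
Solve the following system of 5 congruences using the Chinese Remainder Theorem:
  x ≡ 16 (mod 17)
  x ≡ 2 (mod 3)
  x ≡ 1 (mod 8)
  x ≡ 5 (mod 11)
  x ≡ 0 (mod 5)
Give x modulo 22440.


Product of moduli M = 17 · 3 · 8 · 11 · 5 = 22440.
Merge one congruence at a time:
  Start: x ≡ 16 (mod 17).
  Combine with x ≡ 2 (mod 3); new modulus lcm = 51.
    Write x = 16 + 17·t and substitute into x ≡ 2 (mod 3): 17·t ≡ 2 − 16 = -14 (mod 3).
    Reduce coefficients mod 3: 2·t ≡ 1 (mod 3).
    The inverse of 2 mod 3 is 2 (since 2·2 = 4 = 1·3 + 1), so t ≡ 2·1 = 2 ≡ 2 (mod 3).
    Then x = 16 + 17·2 = 50, valid modulo lcm(17, 3) = 51: x ≡ 50 (mod 51).
  Combine with x ≡ 1 (mod 8); new modulus lcm = 408.
    Write x = 50 + 51·t and substitute into x ≡ 1 (mod 8): 51·t ≡ 1 − 50 = -49 (mod 8).
    Reduce coefficients mod 8: 3·t ≡ 7 (mod 8).
    The inverse of 3 mod 8 is 3 (since 3·3 = 9 = 1·8 + 1), so t ≡ 3·7 = 21 ≡ 5 (mod 8).
    Then x = 50 + 51·5 = 305, valid modulo lcm(51, 8) = 408: x ≡ 305 (mod 408).
  Combine with x ≡ 5 (mod 11); new modulus lcm = 4488.
    Write x = 305 + 408·t and substitute into x ≡ 5 (mod 11): 408·t ≡ 5 − 305 = -300 (mod 11).
    Reduce coefficients mod 11: 1·t ≡ 8 (mod 11).
    So t ≡ 8 (mod 11).
    Then x = 305 + 408·8 = 3569, valid modulo lcm(408, 11) = 4488: x ≡ 3569 (mod 4488).
  Combine with x ≡ 0 (mod 5); new modulus lcm = 22440.
    Write x = 3569 + 4488·t and substitute into x ≡ 0 (mod 5): 4488·t ≡ 0 − 3569 = -3569 (mod 5).
    Reduce coefficients mod 5: 3·t ≡ 1 (mod 5).
    The inverse of 3 mod 5 is 2 (since 3·2 = 6 = 1·5 + 1), so t ≡ 2·1 = 2 ≡ 2 (mod 5).
    Then x = 3569 + 4488·2 = 12545, valid modulo lcm(4488, 5) = 22440: x ≡ 12545 (mod 22440).
Verify against each original: 12545 mod 17 = 16, 12545 mod 3 = 2, 12545 mod 8 = 1, 12545 mod 11 = 5, 12545 mod 5 = 0.

x ≡ 12545 (mod 22440).


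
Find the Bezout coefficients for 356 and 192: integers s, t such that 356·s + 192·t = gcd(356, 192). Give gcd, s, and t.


Euclidean algorithm on (356, 192) — divide until remainder is 0:
  356 = 1 · 192 + 164
  192 = 1 · 164 + 28
  164 = 5 · 28 + 24
  28 = 1 · 24 + 4
  24 = 6 · 4 + 0
gcd(356, 192) = 4.
Track Bezout coefficients alongside the remainders: start with r₀ = 356 = a·1 + b·0 (s = 1, t = 0) and r₁ = 192 = a·0 + b·1 (s = 0, t = 1); each new remainder r_{k+1} = r_{k-1} − q_k·r_k inherits s_{k+1} = s_{k-1} − q_k·s_k, t_{k+1} = t_{k-1} − q_k·t_k, so r_k = a·s_k + b·t_k at every step:
  q = 1: r = 164, s = 1 − 1·0 = 1, t = 0 − 1·1 = -1  (check: 356·1 + 192·(-1) = 164)
  q = 1: r = 28, s = 0 − 1·1 = -1, t = 1 − 1·(-1) = 2  (check: 356·(-1) + 192·2 = 28)
  q = 5: r = 24, s = 1 − 5·(-1) = 6, t = -1 − 5·2 = -11  (check: 356·6 + 192·(-11) = 24)
  q = 1: r = 4, s = -1 − 1·6 = -7, t = 2 − 1·(-11) = 13  (check: 356·(-7) + 192·13 = 4)
The row with r = 4 (the gcd) gives the Bezout coefficients s = -7, t = 13.
Result: 356 · (-7) + 192 · (13) = 4.

gcd(356, 192) = 4; s = -7, t = 13 (check: 356·(-7) + 192·13 = 4).


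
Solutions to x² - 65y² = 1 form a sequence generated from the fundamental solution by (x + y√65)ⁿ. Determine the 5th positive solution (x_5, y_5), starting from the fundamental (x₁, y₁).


Step 1: Find the fundamental solution (x₁, y₁) of x² - 65y² = 1.
  Expand √65 as a continued fraction. a₀ = ⌊√65⌋ = 8; iterate m_{k+1} = d_k·a_k − m_k, d_{k+1} = (65 − m_{k+1}²)/d_k, a_{k+1} = ⌊(a₀ + m_{k+1})/d_{k+1}⌋ (starting m₀ = 0, d₀ = 1), with convergents p_k = a_k·p_{k-1} + p_{k-2}, q_k = a_k·q_{k-1} + q_{k-2} (p₋₁ = 1, q₋₁ = 0):
  k = 0: a₀ = 8; p₀/q₀ = 8/1; p₀² − 65·q₀² = 64 − 65 = -1.
  k = 1: m = 8, d = 1, a = ⌊(8 + 8)/1⌋ = 16; p/q = (16·8 + 1)/(16·1 + 0) = 129/16; p² − 65·q² = 16641 − 16640 = 1.
  The first convergent with p² − 65·q² = 1 gives the fundamental solution (x₁, y₁) = (129, 16).
Step 2: Apply the recurrence (x_{n+1}, y_{n+1}) = (x₁x_n + 65y₁y_n, x₁y_n + y₁x_n) repeatedly.
  From (x_1, y_1) = (129, 16): x_2 = 129·129 + 65·16·16 = 33281; y_2 = 129·16 + 16·129 = 4128.
  From (x_2, y_2) = (33281, 4128): x_3 = 129·33281 + 65·16·4128 = 8586369; y_3 = 129·4128 + 16·33281 = 1065008.
  From (x_3, y_3) = (8586369, 1065008): x_4 = 129·8586369 + 65·16·1065008 = 2215249921; y_4 = 129·1065008 + 16·8586369 = 274767936.
  From (x_4, y_4) = (2215249921, 274767936): x_5 = 129·2215249921 + 65·16·274767936 = 571525893249; y_5 = 129·274767936 + 16·2215249921 = 70889062480.
Step 3: Verify x_5² - 65·y_5² = 326641846654067343776001 - 326641846654067343776000 = 1 (should be 1). ✓

(x_1, y_1) = (129, 16); (x_5, y_5) = (571525893249, 70889062480).


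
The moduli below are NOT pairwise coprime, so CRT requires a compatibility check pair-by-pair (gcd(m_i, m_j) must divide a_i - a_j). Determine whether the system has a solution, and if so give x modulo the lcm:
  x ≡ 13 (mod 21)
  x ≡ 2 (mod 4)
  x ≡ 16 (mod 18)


Moduli 21, 4, 18 are not pairwise coprime, so CRT works modulo lcm(m_i) when all pairwise compatibility conditions hold.
Pairwise compatibility: gcd(m_i, m_j) must divide a_i - a_j for every pair.
Merge one congruence at a time:
  Start: x ≡ 13 (mod 21).
  Combine with x ≡ 2 (mod 4): gcd(21, 4) = 1; 2 - 13 = -11, which IS divisible by 1, so compatible.
    Write x = 13 + 21·t and substitute into x ≡ 2 (mod 4): 21·t ≡ 2 − 13 = -11 (mod 4).
    Reduce coefficients mod 4: 1·t ≡ 1 (mod 4).
    So t ≡ 1 (mod 4).
    Then x = 13 + 21·1 = 34, valid modulo lcm(21, 4) = 84: x ≡ 34 (mod 84).
  Combine with x ≡ 16 (mod 18): gcd(84, 18) = 6; 16 - 34 = -18, which IS divisible by 6, so compatible.
    Write x = 34 + 84·t and substitute into x ≡ 16 (mod 18): 84·t ≡ 16 − 34 = -18 (mod 18).
    Divide the congruence (and modulus) by g = 6: 14·t ≡ -3 (mod 3).
    Reduce coefficients mod 3: 2·t ≡ 0 (mod 3).
    The inverse of 2 mod 3 is 2 (since 2·2 = 4 = 1·3 + 1), so t ≡ 2·0 = 0 ≡ 0 (mod 3).
    Then x = 34 + 84·0 = 34, valid modulo lcm(84, 18) = 252: x ≡ 34 (mod 252).
Verify: 34 mod 21 = 13, 34 mod 4 = 2, 34 mod 18 = 16.

x ≡ 34 (mod 252).


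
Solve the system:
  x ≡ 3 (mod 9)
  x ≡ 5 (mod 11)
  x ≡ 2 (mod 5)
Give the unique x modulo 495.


Moduli 9, 11, 5 are pairwise coprime; by CRT there is a unique solution modulo M = 9 · 11 · 5 = 495.
Solve pairwise, accumulating the modulus:
  Start with x ≡ 3 (mod 9).
  Combine with x ≡ 5 (mod 11): since gcd(9, 11) = 1, we get a unique residue mod 99.
    Write x = 3 + 9·t and substitute into x ≡ 5 (mod 11): 9·t ≡ 5 − 3 = 2 (mod 11).
    The inverse of 9 mod 11 is 5 (since 9·5 = 45 = 4·11 + 1), so t ≡ 5·2 = 10 ≡ 10 (mod 11).
    Then x = 3 + 9·10 = 93, valid modulo lcm(9, 11) = 99: x ≡ 93 (mod 99).
  Combine with x ≡ 2 (mod 5): since gcd(99, 5) = 1, we get a unique residue mod 495.
    Write x = 93 + 99·t and substitute into x ≡ 2 (mod 5): 99·t ≡ 2 − 93 = -91 (mod 5).
    Reduce coefficients mod 5: 4·t ≡ 4 (mod 5).
    The inverse of 4 mod 5 is 4 (since 4·4 = 16 = 3·5 + 1), so t ≡ 4·4 = 16 ≡ 1 (mod 5).
    Then x = 93 + 99·1 = 192, valid modulo lcm(99, 5) = 495: x ≡ 192 (mod 495).
Verify: 192 mod 9 = 3 ✓, 192 mod 11 = 5 ✓, 192 mod 5 = 2 ✓.

x ≡ 192 (mod 495).


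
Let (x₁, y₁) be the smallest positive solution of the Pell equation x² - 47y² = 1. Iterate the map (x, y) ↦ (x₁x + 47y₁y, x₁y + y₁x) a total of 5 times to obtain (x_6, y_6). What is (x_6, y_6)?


Step 1: Find the fundamental solution (x₁, y₁) of x² - 47y² = 1.
  Expand √47 as a continued fraction. a₀ = ⌊√47⌋ = 6; iterate m_{k+1} = d_k·a_k − m_k, d_{k+1} = (47 − m_{k+1}²)/d_k, a_{k+1} = ⌊(a₀ + m_{k+1})/d_{k+1}⌋ (starting m₀ = 0, d₀ = 1), with convergents p_k = a_k·p_{k-1} + p_{k-2}, q_k = a_k·q_{k-1} + q_{k-2} (p₋₁ = 1, q₋₁ = 0):
  k = 0: a₀ = 6; p₀/q₀ = 6/1; p₀² − 47·q₀² = 36 − 47 = -11.
  k = 1: m = 6, d = 11, a = ⌊(6 + 6)/11⌋ = 1; p/q = (1·6 + 1)/(1·1 + 0) = 7/1; p² − 47·q² = 49 − 47 = 2.
  k = 2: m = 5, d = 2, a = ⌊(6 + 5)/2⌋ = 5; p/q = (5·7 + 6)/(5·1 + 1) = 41/6; p² − 47·q² = 1681 − 1692 = -11.
  k = 3: m = 5, d = 11, a = ⌊(6 + 5)/11⌋ = 1; p/q = (1·41 + 7)/(1·6 + 1) = 48/7; p² − 47·q² = 2304 − 2303 = 1.
  The first convergent with p² − 47·q² = 1 gives the fundamental solution (x₁, y₁) = (48, 7).
Step 2: Apply the recurrence (x_{n+1}, y_{n+1}) = (x₁x_n + 47y₁y_n, x₁y_n + y₁x_n) repeatedly.
  From (x_1, y_1) = (48, 7): x_2 = 48·48 + 47·7·7 = 4607; y_2 = 48·7 + 7·48 = 672.
  From (x_2, y_2) = (4607, 672): x_3 = 48·4607 + 47·7·672 = 442224; y_3 = 48·672 + 7·4607 = 64505.
  From (x_3, y_3) = (442224, 64505): x_4 = 48·442224 + 47·7·64505 = 42448897; y_4 = 48·64505 + 7·442224 = 6191808.
  From (x_4, y_4) = (42448897, 6191808): x_5 = 48·42448897 + 47·7·6191808 = 4074651888; y_5 = 48·6191808 + 7·42448897 = 594349063.
  From (x_5, y_5) = (4074651888, 594349063): x_6 = 48·4074651888 + 47·7·594349063 = 391124132351; y_6 = 48·594349063 + 7·4074651888 = 57051318240.
Step 3: Verify x_6² - 47·y_6² = 152978086907322564787201 - 152978086907322564787200 = 1 (should be 1). ✓

(x_1, y_1) = (48, 7); (x_6, y_6) = (391124132351, 57051318240).


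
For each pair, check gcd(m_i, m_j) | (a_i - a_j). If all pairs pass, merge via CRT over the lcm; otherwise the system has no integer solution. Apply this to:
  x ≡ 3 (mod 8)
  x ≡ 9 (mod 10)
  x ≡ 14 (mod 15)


Moduli 8, 10, 15 are not pairwise coprime, so CRT works modulo lcm(m_i) when all pairwise compatibility conditions hold.
Pairwise compatibility: gcd(m_i, m_j) must divide a_i - a_j for every pair.
Merge one congruence at a time:
  Start: x ≡ 3 (mod 8).
  Combine with x ≡ 9 (mod 10): gcd(8, 10) = 2; 9 - 3 = 6, which IS divisible by 2, so compatible.
    Write x = 3 + 8·t and substitute into x ≡ 9 (mod 10): 8·t ≡ 9 − 3 = 6 (mod 10).
    Divide the congruence (and modulus) by g = 2: 4·t ≡ 3 (mod 5).
    The inverse of 4 mod 5 is 4 (since 4·4 = 16 = 3·5 + 1), so t ≡ 4·3 = 12 ≡ 2 (mod 5).
    Then x = 3 + 8·2 = 19, valid modulo lcm(8, 10) = 40: x ≡ 19 (mod 40).
  Combine with x ≡ 14 (mod 15): gcd(40, 15) = 5; 14 - 19 = -5, which IS divisible by 5, so compatible.
    Write x = 19 + 40·t and substitute into x ≡ 14 (mod 15): 40·t ≡ 14 − 19 = -5 (mod 15).
    Divide the congruence (and modulus) by g = 5: 8·t ≡ -1 (mod 3).
    Reduce coefficients mod 3: 2·t ≡ 2 (mod 3).
    The inverse of 2 mod 3 is 2 (since 2·2 = 4 = 1·3 + 1), so t ≡ 2·2 = 4 ≡ 1 (mod 3).
    Then x = 19 + 40·1 = 59, valid modulo lcm(40, 15) = 120: x ≡ 59 (mod 120).
Verify: 59 mod 8 = 3, 59 mod 10 = 9, 59 mod 15 = 14.

x ≡ 59 (mod 120).


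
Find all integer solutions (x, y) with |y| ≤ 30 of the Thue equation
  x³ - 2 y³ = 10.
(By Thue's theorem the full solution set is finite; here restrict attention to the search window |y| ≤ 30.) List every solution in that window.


The equation is x³ - 2y³ = 10. For fixed y, x³ = 2·y³ + 10, so a solution requires the RHS to be a perfect cube.
Strategy: iterate y from -30 to 30, compute RHS = 2·y³ + 10, and check whether it is a (positive or negative) perfect cube.
Check small values of y:
  y = 0: RHS = 10 is not a perfect cube.
  y = 1: RHS = 12 is not a perfect cube.
  y = -1: RHS = 8 = (2)³ ⇒ x = 2 works.
  y = 2: RHS = 26 is not a perfect cube.
  y = -2: RHS = -6 is not a perfect cube.
  y = 3: RHS = 64 = (4)³ ⇒ x = 4 works.
  y = -3: RHS = -44 is not a perfect cube.
Continuing the search up to |y| = 30 finds no further solutions beyond those listed.
Collected solutions: (2, -1), (4, 3).

Solutions (with |y| ≤ 30): (2, -1), (4, 3).


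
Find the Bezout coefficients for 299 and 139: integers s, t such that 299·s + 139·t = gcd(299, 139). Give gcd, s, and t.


Euclidean algorithm on (299, 139) — divide until remainder is 0:
  299 = 2 · 139 + 21
  139 = 6 · 21 + 13
  21 = 1 · 13 + 8
  13 = 1 · 8 + 5
  8 = 1 · 5 + 3
  5 = 1 · 3 + 2
  3 = 1 · 2 + 1
  2 = 2 · 1 + 0
gcd(299, 139) = 1.
Track Bezout coefficients alongside the remainders: start with r₀ = 299 = a·1 + b·0 (s = 1, t = 0) and r₁ = 139 = a·0 + b·1 (s = 0, t = 1); each new remainder r_{k+1} = r_{k-1} − q_k·r_k inherits s_{k+1} = s_{k-1} − q_k·s_k, t_{k+1} = t_{k-1} − q_k·t_k, so r_k = a·s_k + b·t_k at every step:
  q = 2: r = 21, s = 1 − 2·0 = 1, t = 0 − 2·1 = -2  (check: 299·1 + 139·(-2) = 21)
  q = 6: r = 13, s = 0 − 6·1 = -6, t = 1 − 6·(-2) = 13  (check: 299·(-6) + 139·13 = 13)
  q = 1: r = 8, s = 1 − 1·(-6) = 7, t = -2 − 1·13 = -15  (check: 299·7 + 139·(-15) = 8)
  q = 1: r = 5, s = -6 − 1·7 = -13, t = 13 − 1·(-15) = 28  (check: 299·(-13) + 139·28 = 5)
  q = 1: r = 3, s = 7 − 1·(-13) = 20, t = -15 − 1·28 = -43  (check: 299·20 + 139·(-43) = 3)
  q = 1: r = 2, s = -13 − 1·20 = -33, t = 28 − 1·(-43) = 71  (check: 299·(-33) + 139·71 = 2)
  q = 1: r = 1, s = 20 − 1·(-33) = 53, t = -43 − 1·71 = -114  (check: 299·53 + 139·(-114) = 1)
The row with r = 1 (the gcd) gives the Bezout coefficients s = 53, t = -114.
Result: 299 · (53) + 139 · (-114) = 1.

gcd(299, 139) = 1; s = 53, t = -114 (check: 299·53 + 139·(-114) = 1).


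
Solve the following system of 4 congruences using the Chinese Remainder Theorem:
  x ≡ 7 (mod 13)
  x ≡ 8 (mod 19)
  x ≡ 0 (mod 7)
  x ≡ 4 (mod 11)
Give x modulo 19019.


Product of moduli M = 13 · 19 · 7 · 11 = 19019.
Merge one congruence at a time:
  Start: x ≡ 7 (mod 13).
  Combine with x ≡ 8 (mod 19); new modulus lcm = 247.
    Write x = 7 + 13·t and substitute into x ≡ 8 (mod 19): 13·t ≡ 8 − 7 = 1 (mod 19).
    The inverse of 13 mod 19 is 3 (since 13·3 = 39 = 2·19 + 1), so t ≡ 3·1 = 3 ≡ 3 (mod 19).
    Then x = 7 + 13·3 = 46, valid modulo lcm(13, 19) = 247: x ≡ 46 (mod 247).
  Combine with x ≡ 0 (mod 7); new modulus lcm = 1729.
    Write x = 46 + 247·t and substitute into x ≡ 0 (mod 7): 247·t ≡ 0 − 46 = -46 (mod 7).
    Reduce coefficients mod 7: 2·t ≡ 3 (mod 7).
    The inverse of 2 mod 7 is 4 (since 2·4 = 8 = 1·7 + 1), so t ≡ 4·3 = 12 ≡ 5 (mod 7).
    Then x = 46 + 247·5 = 1281, valid modulo lcm(247, 7) = 1729: x ≡ 1281 (mod 1729).
  Combine with x ≡ 4 (mod 11); new modulus lcm = 19019.
    Write x = 1281 + 1729·t and substitute into x ≡ 4 (mod 11): 1729·t ≡ 4 − 1281 = -1277 (mod 11).
    Reduce coefficients mod 11: 2·t ≡ 10 (mod 11).
    The inverse of 2 mod 11 is 6 (since 2·6 = 12 = 1·11 + 1), so t ≡ 6·10 = 60 ≡ 5 (mod 11).
    Then x = 1281 + 1729·5 = 9926, valid modulo lcm(1729, 11) = 19019: x ≡ 9926 (mod 19019).
Verify against each original: 9926 mod 13 = 7, 9926 mod 19 = 8, 9926 mod 7 = 0, 9926 mod 11 = 4.

x ≡ 9926 (mod 19019).


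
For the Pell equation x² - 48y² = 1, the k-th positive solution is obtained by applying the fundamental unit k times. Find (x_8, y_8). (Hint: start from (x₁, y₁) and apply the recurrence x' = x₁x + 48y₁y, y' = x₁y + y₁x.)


Step 1: Find the fundamental solution (x₁, y₁) of x² - 48y² = 1.
  Expand √48 as a continued fraction. a₀ = ⌊√48⌋ = 6; iterate m_{k+1} = d_k·a_k − m_k, d_{k+1} = (48 − m_{k+1}²)/d_k, a_{k+1} = ⌊(a₀ + m_{k+1})/d_{k+1}⌋ (starting m₀ = 0, d₀ = 1), with convergents p_k = a_k·p_{k-1} + p_{k-2}, q_k = a_k·q_{k-1} + q_{k-2} (p₋₁ = 1, q₋₁ = 0):
  k = 0: a₀ = 6; p₀/q₀ = 6/1; p₀² − 48·q₀² = 36 − 48 = -12.
  k = 1: m = 6, d = 12, a = ⌊(6 + 6)/12⌋ = 1; p/q = (1·6 + 1)/(1·1 + 0) = 7/1; p² − 48·q² = 49 − 48 = 1.
  The first convergent with p² − 48·q² = 1 gives the fundamental solution (x₁, y₁) = (7, 1).
Step 2: Apply the recurrence (x_{n+1}, y_{n+1}) = (x₁x_n + 48y₁y_n, x₁y_n + y₁x_n) repeatedly.
  From (x_1, y_1) = (7, 1): x_2 = 7·7 + 48·1·1 = 97; y_2 = 7·1 + 1·7 = 14.
  From (x_2, y_2) = (97, 14): x_3 = 7·97 + 48·1·14 = 1351; y_3 = 7·14 + 1·97 = 195.
  From (x_3, y_3) = (1351, 195): x_4 = 7·1351 + 48·1·195 = 18817; y_4 = 7·195 + 1·1351 = 2716.
  From (x_4, y_4) = (18817, 2716): x_5 = 7·18817 + 48·1·2716 = 262087; y_5 = 7·2716 + 1·18817 = 37829.
  From (x_5, y_5) = (262087, 37829): x_6 = 7·262087 + 48·1·37829 = 3650401; y_6 = 7·37829 + 1·262087 = 526890.
  From (x_6, y_6) = (3650401, 526890): x_7 = 7·3650401 + 48·1·526890 = 50843527; y_7 = 7·526890 + 1·3650401 = 7338631.
  From (x_7, y_7) = (50843527, 7338631): x_8 = 7·50843527 + 48·1·7338631 = 708158977; y_8 = 7·7338631 + 1·50843527 = 102213944.
Step 3: Verify x_8² - 48·y_8² = 501489136705686529 - 501489136705686528 = 1 (should be 1). ✓

(x_1, y_1) = (7, 1); (x_8, y_8) = (708158977, 102213944).


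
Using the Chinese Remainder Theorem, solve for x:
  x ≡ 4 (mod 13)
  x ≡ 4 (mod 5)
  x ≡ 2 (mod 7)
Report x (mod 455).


Moduli 13, 5, 7 are pairwise coprime; by CRT there is a unique solution modulo M = 13 · 5 · 7 = 455.
Solve pairwise, accumulating the modulus:
  Start with x ≡ 4 (mod 13).
  Combine with x ≡ 4 (mod 5): since gcd(13, 5) = 1, we get a unique residue mod 65.
    Write x = 4 + 13·t and substitute into x ≡ 4 (mod 5): 13·t ≡ 4 − 4 = 0 (mod 5).
    Reduce coefficients mod 5: 3·t ≡ 0 (mod 5).
    The inverse of 3 mod 5 is 2 (since 3·2 = 6 = 1·5 + 1), so t ≡ 2·0 = 0 ≡ 0 (mod 5).
    Then x = 4 + 13·0 = 4, valid modulo lcm(13, 5) = 65: x ≡ 4 (mod 65).
  Combine with x ≡ 2 (mod 7): since gcd(65, 7) = 1, we get a unique residue mod 455.
    Write x = 4 + 65·t and substitute into x ≡ 2 (mod 7): 65·t ≡ 2 − 4 = -2 (mod 7).
    Reduce coefficients mod 7: 2·t ≡ 5 (mod 7).
    The inverse of 2 mod 7 is 4 (since 2·4 = 8 = 1·7 + 1), so t ≡ 4·5 = 20 ≡ 6 (mod 7).
    Then x = 4 + 65·6 = 394, valid modulo lcm(65, 7) = 455: x ≡ 394 (mod 455).
Verify: 394 mod 13 = 4 ✓, 394 mod 5 = 4 ✓, 394 mod 7 = 2 ✓.

x ≡ 394 (mod 455).


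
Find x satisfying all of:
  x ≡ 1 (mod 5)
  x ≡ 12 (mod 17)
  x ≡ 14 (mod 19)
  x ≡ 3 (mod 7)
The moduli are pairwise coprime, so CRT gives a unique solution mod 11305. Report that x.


Product of moduli M = 5 · 17 · 19 · 7 = 11305.
Merge one congruence at a time:
  Start: x ≡ 1 (mod 5).
  Combine with x ≡ 12 (mod 17); new modulus lcm = 85.
    Write x = 1 + 5·t and substitute into x ≡ 12 (mod 17): 5·t ≡ 12 − 1 = 11 (mod 17).
    The inverse of 5 mod 17 is 7 (since 5·7 = 35 = 2·17 + 1), so t ≡ 7·11 = 77 ≡ 9 (mod 17).
    Then x = 1 + 5·9 = 46, valid modulo lcm(5, 17) = 85: x ≡ 46 (mod 85).
  Combine with x ≡ 14 (mod 19); new modulus lcm = 1615.
    Write x = 46 + 85·t and substitute into x ≡ 14 (mod 19): 85·t ≡ 14 − 46 = -32 (mod 19).
    Reduce coefficients mod 19: 9·t ≡ 6 (mod 19).
    The inverse of 9 mod 19 is 17 (since 9·17 = 153 = 8·19 + 1), so t ≡ 17·6 = 102 ≡ 7 (mod 19).
    Then x = 46 + 85·7 = 641, valid modulo lcm(85, 19) = 1615: x ≡ 641 (mod 1615).
  Combine with x ≡ 3 (mod 7); new modulus lcm = 11305.
    Write x = 641 + 1615·t and substitute into x ≡ 3 (mod 7): 1615·t ≡ 3 − 641 = -638 (mod 7).
    Reduce coefficients mod 7: 5·t ≡ 6 (mod 7).
    The inverse of 5 mod 7 is 3 (since 5·3 = 15 = 2·7 + 1), so t ≡ 3·6 = 18 ≡ 4 (mod 7).
    Then x = 641 + 1615·4 = 7101, valid modulo lcm(1615, 7) = 11305: x ≡ 7101 (mod 11305).
Verify against each original: 7101 mod 5 = 1, 7101 mod 17 = 12, 7101 mod 19 = 14, 7101 mod 7 = 3.

x ≡ 7101 (mod 11305).


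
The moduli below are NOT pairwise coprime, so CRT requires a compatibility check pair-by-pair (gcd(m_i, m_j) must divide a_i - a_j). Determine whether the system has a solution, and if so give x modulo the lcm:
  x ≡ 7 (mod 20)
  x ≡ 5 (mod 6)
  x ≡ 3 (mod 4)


Moduli 20, 6, 4 are not pairwise coprime, so CRT works modulo lcm(m_i) when all pairwise compatibility conditions hold.
Pairwise compatibility: gcd(m_i, m_j) must divide a_i - a_j for every pair.
Merge one congruence at a time:
  Start: x ≡ 7 (mod 20).
  Combine with x ≡ 5 (mod 6): gcd(20, 6) = 2; 5 - 7 = -2, which IS divisible by 2, so compatible.
    Write x = 7 + 20·t and substitute into x ≡ 5 (mod 6): 20·t ≡ 5 − 7 = -2 (mod 6).
    Divide the congruence (and modulus) by g = 2: 10·t ≡ -1 (mod 3).
    Reduce coefficients mod 3: 1·t ≡ 2 (mod 3).
    So t ≡ 2 (mod 3).
    Then x = 7 + 20·2 = 47, valid modulo lcm(20, 6) = 60: x ≡ 47 (mod 60).
  Combine with x ≡ 3 (mod 4): gcd(60, 4) = 4; 3 - 47 = -44, which IS divisible by 4, so compatible.
    Write x = 47 + 60·t and substitute into x ≡ 3 (mod 4): 60·t ≡ 3 − 47 = -44 (mod 4).
    Divide the congruence (and modulus) by g = 4: 15·t ≡ -11 (mod 1).
    Modulo 1 every t works; take t = 0.
    Then x = 47 + 60·0 = 47, valid modulo lcm(60, 4) = 60: x ≡ 47 (mod 60).
Verify: 47 mod 20 = 7, 47 mod 6 = 5, 47 mod 4 = 3.

x ≡ 47 (mod 60).


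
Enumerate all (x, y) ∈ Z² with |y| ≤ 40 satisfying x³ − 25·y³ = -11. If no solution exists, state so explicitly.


The equation is x³ - 25y³ = -11. For fixed y, x³ = 25·y³ − 11, so a solution requires the RHS to be a perfect cube.
Strategy: iterate y from -40 to 40, compute RHS = 25·y³ − 11, and check whether it is a (positive or negative) perfect cube.
Check small values of y:
  y = 0: RHS = -11 is not a perfect cube.
  y = 1: RHS = 14 is not a perfect cube.
  y = -1: RHS = -36 is not a perfect cube.
  y = 2: RHS = 189 is not a perfect cube.
  y = -2: RHS = -211 is not a perfect cube.
  y = 3: RHS = 664 is not a perfect cube.
  y = -3: RHS = -686 is not a perfect cube.
Continuing the search up to |y| = 40 finds no solutions either.
No (x, y) in the scanned range satisfies the equation.

No integer solutions with |y| ≤ 40.


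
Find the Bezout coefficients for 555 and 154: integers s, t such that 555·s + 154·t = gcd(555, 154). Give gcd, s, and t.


Euclidean algorithm on (555, 154) — divide until remainder is 0:
  555 = 3 · 154 + 93
  154 = 1 · 93 + 61
  93 = 1 · 61 + 32
  61 = 1 · 32 + 29
  32 = 1 · 29 + 3
  29 = 9 · 3 + 2
  3 = 1 · 2 + 1
  2 = 2 · 1 + 0
gcd(555, 154) = 1.
Track Bezout coefficients alongside the remainders: start with r₀ = 555 = a·1 + b·0 (s = 1, t = 0) and r₁ = 154 = a·0 + b·1 (s = 0, t = 1); each new remainder r_{k+1} = r_{k-1} − q_k·r_k inherits s_{k+1} = s_{k-1} − q_k·s_k, t_{k+1} = t_{k-1} − q_k·t_k, so r_k = a·s_k + b·t_k at every step:
  q = 3: r = 93, s = 1 − 3·0 = 1, t = 0 − 3·1 = -3  (check: 555·1 + 154·(-3) = 93)
  q = 1: r = 61, s = 0 − 1·1 = -1, t = 1 − 1·(-3) = 4  (check: 555·(-1) + 154·4 = 61)
  q = 1: r = 32, s = 1 − 1·(-1) = 2, t = -3 − 1·4 = -7  (check: 555·2 + 154·(-7) = 32)
  q = 1: r = 29, s = -1 − 1·2 = -3, t = 4 − 1·(-7) = 11  (check: 555·(-3) + 154·11 = 29)
  q = 1: r = 3, s = 2 − 1·(-3) = 5, t = -7 − 1·11 = -18  (check: 555·5 + 154·(-18) = 3)
  q = 9: r = 2, s = -3 − 9·5 = -48, t = 11 − 9·(-18) = 173  (check: 555·(-48) + 154·173 = 2)
  q = 1: r = 1, s = 5 − 1·(-48) = 53, t = -18 − 1·173 = -191  (check: 555·53 + 154·(-191) = 1)
The row with r = 1 (the gcd) gives the Bezout coefficients s = 53, t = -191.
Result: 555 · (53) + 154 · (-191) = 1.

gcd(555, 154) = 1; s = 53, t = -191 (check: 555·53 + 154·(-191) = 1).


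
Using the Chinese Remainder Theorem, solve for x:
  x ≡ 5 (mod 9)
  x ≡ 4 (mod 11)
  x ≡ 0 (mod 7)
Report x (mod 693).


Moduli 9, 11, 7 are pairwise coprime; by CRT there is a unique solution modulo M = 9 · 11 · 7 = 693.
Solve pairwise, accumulating the modulus:
  Start with x ≡ 5 (mod 9).
  Combine with x ≡ 4 (mod 11): since gcd(9, 11) = 1, we get a unique residue mod 99.
    Write x = 5 + 9·t and substitute into x ≡ 4 (mod 11): 9·t ≡ 4 − 5 = -1 (mod 11).
    Reduce coefficients mod 11: 9·t ≡ 10 (mod 11).
    The inverse of 9 mod 11 is 5 (since 9·5 = 45 = 4·11 + 1), so t ≡ 5·10 = 50 ≡ 6 (mod 11).
    Then x = 5 + 9·6 = 59, valid modulo lcm(9, 11) = 99: x ≡ 59 (mod 99).
  Combine with x ≡ 0 (mod 7): since gcd(99, 7) = 1, we get a unique residue mod 693.
    Write x = 59 + 99·t and substitute into x ≡ 0 (mod 7): 99·t ≡ 0 − 59 = -59 (mod 7).
    Reduce coefficients mod 7: 1·t ≡ 4 (mod 7).
    So t ≡ 4 (mod 7).
    Then x = 59 + 99·4 = 455, valid modulo lcm(99, 7) = 693: x ≡ 455 (mod 693).
Verify: 455 mod 9 = 5 ✓, 455 mod 11 = 4 ✓, 455 mod 7 = 0 ✓.

x ≡ 455 (mod 693).


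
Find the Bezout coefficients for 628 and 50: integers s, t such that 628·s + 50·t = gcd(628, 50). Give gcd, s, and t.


Euclidean algorithm on (628, 50) — divide until remainder is 0:
  628 = 12 · 50 + 28
  50 = 1 · 28 + 22
  28 = 1 · 22 + 6
  22 = 3 · 6 + 4
  6 = 1 · 4 + 2
  4 = 2 · 2 + 0
gcd(628, 50) = 2.
Track Bezout coefficients alongside the remainders: start with r₀ = 628 = a·1 + b·0 (s = 1, t = 0) and r₁ = 50 = a·0 + b·1 (s = 0, t = 1); each new remainder r_{k+1} = r_{k-1} − q_k·r_k inherits s_{k+1} = s_{k-1} − q_k·s_k, t_{k+1} = t_{k-1} − q_k·t_k, so r_k = a·s_k + b·t_k at every step:
  q = 12: r = 28, s = 1 − 12·0 = 1, t = 0 − 12·1 = -12  (check: 628·1 + 50·(-12) = 28)
  q = 1: r = 22, s = 0 − 1·1 = -1, t = 1 − 1·(-12) = 13  (check: 628·(-1) + 50·13 = 22)
  q = 1: r = 6, s = 1 − 1·(-1) = 2, t = -12 − 1·13 = -25  (check: 628·2 + 50·(-25) = 6)
  q = 3: r = 4, s = -1 − 3·2 = -7, t = 13 − 3·(-25) = 88  (check: 628·(-7) + 50·88 = 4)
  q = 1: r = 2, s = 2 − 1·(-7) = 9, t = -25 − 1·88 = -113  (check: 628·9 + 50·(-113) = 2)
The row with r = 2 (the gcd) gives the Bezout coefficients s = 9, t = -113.
Result: 628 · (9) + 50 · (-113) = 2.

gcd(628, 50) = 2; s = 9, t = -113 (check: 628·9 + 50·(-113) = 2).


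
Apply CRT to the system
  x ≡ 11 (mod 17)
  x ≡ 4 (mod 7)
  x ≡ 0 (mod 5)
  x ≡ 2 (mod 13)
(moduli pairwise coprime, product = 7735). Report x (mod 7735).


Product of moduli M = 17 · 7 · 5 · 13 = 7735.
Merge one congruence at a time:
  Start: x ≡ 11 (mod 17).
  Combine with x ≡ 4 (mod 7); new modulus lcm = 119.
    Write x = 11 + 17·t and substitute into x ≡ 4 (mod 7): 17·t ≡ 4 − 11 = -7 (mod 7).
    Reduce coefficients mod 7: 3·t ≡ 0 (mod 7).
    The inverse of 3 mod 7 is 5 (since 3·5 = 15 = 2·7 + 1), so t ≡ 5·0 = 0 ≡ 0 (mod 7).
    Then x = 11 + 17·0 = 11, valid modulo lcm(17, 7) = 119: x ≡ 11 (mod 119).
  Combine with x ≡ 0 (mod 5); new modulus lcm = 595.
    Write x = 11 + 119·t and substitute into x ≡ 0 (mod 5): 119·t ≡ 0 − 11 = -11 (mod 5).
    Reduce coefficients mod 5: 4·t ≡ 4 (mod 5).
    The inverse of 4 mod 5 is 4 (since 4·4 = 16 = 3·5 + 1), so t ≡ 4·4 = 16 ≡ 1 (mod 5).
    Then x = 11 + 119·1 = 130, valid modulo lcm(119, 5) = 595: x ≡ 130 (mod 595).
  Combine with x ≡ 2 (mod 13); new modulus lcm = 7735.
    Write x = 130 + 595·t and substitute into x ≡ 2 (mod 13): 595·t ≡ 2 − 130 = -128 (mod 13).
    Reduce coefficients mod 13: 10·t ≡ 2 (mod 13).
    The inverse of 10 mod 13 is 4 (since 10·4 = 40 = 3·13 + 1), so t ≡ 4·2 = 8 ≡ 8 (mod 13).
    Then x = 130 + 595·8 = 4890, valid modulo lcm(595, 13) = 7735: x ≡ 4890 (mod 7735).
Verify against each original: 4890 mod 17 = 11, 4890 mod 7 = 4, 4890 mod 5 = 0, 4890 mod 13 = 2.

x ≡ 4890 (mod 7735).


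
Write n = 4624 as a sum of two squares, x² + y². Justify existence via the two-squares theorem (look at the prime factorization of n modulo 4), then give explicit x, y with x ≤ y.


Step 1: Factor n = 4624 = 2^4 · 17^2.
Step 2: Check the mod-4 condition on each prime factor: 2 = 2 (special); 17 ≡ 1 (mod 4), exponent 2.
All primes ≡ 3 (mod 4) appear to even exponent (or don't appear), so by the two-squares theorem n IS expressible as a sum of two squares.
Step 3: Build a representation. Group n = k² · m with k = 4 and m = 17 · 17 = 289 (a product of primes ≡ 1 (mod 4)); a representation of m scales to one of n via (k·x)² + (k·y)² = k²(x² + y²). Each prime p ≡ 1 (mod 4) is itself a sum of two squares; find a² by testing p − a² for a perfect square:
  17: 17 − 1² = 16 = 4² ⇒ 17 = 1² + 4².
  Combine using the Brahmagupta–Fibonacci identity (a² + b²)(c² + d²) = (ac − bd)² + (ad + bc)² = (ac + bd)² + (ad − bc)²:
  17 · 17 = 289: from (1² + 4²)(1² + 4²), take (1·1 − 4·4, 1·4 + 4·1) = (1 − 16, 4 + 4) = (-15, 8); dropping signs (only squares matter) gives (15, 8); check 15² + 8² = 225 + 64 = 289 ✓.
  Scale by k = 4: (4·15, 4·8) = (60, 32).
Step 4: Order so x ≤ y and verify: 32² + 60² = 1024 + 3600 = 4624 = n. ✓

n = 4624 = 32² + 60² (one valid representation with x ≤ y).


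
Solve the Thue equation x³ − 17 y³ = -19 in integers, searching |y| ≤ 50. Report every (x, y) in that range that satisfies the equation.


The equation is x³ - 17y³ = -19. For fixed y, x³ = 17·y³ − 19, so a solution requires the RHS to be a perfect cube.
Strategy: iterate y from -50 to 50, compute RHS = 17·y³ − 19, and check whether it is a (positive or negative) perfect cube.
Check small values of y:
  y = 0: RHS = -19 is not a perfect cube.
  y = 1: RHS = -2 is not a perfect cube.
  y = -1: RHS = -36 is not a perfect cube.
  y = 2: RHS = 117 is not a perfect cube.
  y = -2: RHS = -155 is not a perfect cube.
  y = 3: RHS = 440 is not a perfect cube.
  y = -3: RHS = -478 is not a perfect cube.
Continuing the search up to |y| = 50 finds no solutions either.
No (x, y) in the scanned range satisfies the equation.

No integer solutions with |y| ≤ 50.


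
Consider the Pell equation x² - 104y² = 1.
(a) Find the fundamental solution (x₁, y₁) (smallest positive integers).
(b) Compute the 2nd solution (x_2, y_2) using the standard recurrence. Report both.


Step 1: Find the fundamental solution (x₁, y₁) of x² - 104y² = 1.
  Expand √104 as a continued fraction. a₀ = ⌊√104⌋ = 10; iterate m_{k+1} = d_k·a_k − m_k, d_{k+1} = (104 − m_{k+1}²)/d_k, a_{k+1} = ⌊(a₀ + m_{k+1})/d_{k+1}⌋ (starting m₀ = 0, d₀ = 1), with convergents p_k = a_k·p_{k-1} + p_{k-2}, q_k = a_k·q_{k-1} + q_{k-2} (p₋₁ = 1, q₋₁ = 0):
  k = 0: a₀ = 10; p₀/q₀ = 10/1; p₀² − 104·q₀² = 100 − 104 = -4.
  k = 1: m = 10, d = 4, a = ⌊(10 + 10)/4⌋ = 5; p/q = (5·10 + 1)/(5·1 + 0) = 51/5; p² − 104·q² = 2601 − 2600 = 1.
  The first convergent with p² − 104·q² = 1 gives the fundamental solution (x₁, y₁) = (51, 5).
Step 2: Apply the recurrence (x_{n+1}, y_{n+1}) = (x₁x_n + 104y₁y_n, x₁y_n + y₁x_n) repeatedly.
  From (x_1, y_1) = (51, 5): x_2 = 51·51 + 104·5·5 = 5201; y_2 = 51·5 + 5·51 = 510.
Step 3: Verify x_2² - 104·y_2² = 27050401 - 27050400 = 1 (should be 1). ✓

(x_1, y_1) = (51, 5); (x_2, y_2) = (5201, 510).


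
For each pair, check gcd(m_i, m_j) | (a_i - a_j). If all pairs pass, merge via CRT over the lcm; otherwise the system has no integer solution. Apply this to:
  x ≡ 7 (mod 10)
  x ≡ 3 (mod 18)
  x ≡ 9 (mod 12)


Moduli 10, 18, 12 are not pairwise coprime, so CRT works modulo lcm(m_i) when all pairwise compatibility conditions hold.
Pairwise compatibility: gcd(m_i, m_j) must divide a_i - a_j for every pair.
Merge one congruence at a time:
  Start: x ≡ 7 (mod 10).
  Combine with x ≡ 3 (mod 18): gcd(10, 18) = 2; 3 - 7 = -4, which IS divisible by 2, so compatible.
    Write x = 7 + 10·t and substitute into x ≡ 3 (mod 18): 10·t ≡ 3 − 7 = -4 (mod 18).
    Divide the congruence (and modulus) by g = 2: 5·t ≡ -2 (mod 9).
    Reduce coefficients mod 9: 5·t ≡ 7 (mod 9).
    The inverse of 5 mod 9 is 2 (since 5·2 = 10 = 1·9 + 1), so t ≡ 2·7 = 14 ≡ 5 (mod 9).
    Then x = 7 + 10·5 = 57, valid modulo lcm(10, 18) = 90: x ≡ 57 (mod 90).
  Combine with x ≡ 9 (mod 12): gcd(90, 12) = 6; 9 - 57 = -48, which IS divisible by 6, so compatible.
    Write x = 57 + 90·t and substitute into x ≡ 9 (mod 12): 90·t ≡ 9 − 57 = -48 (mod 12).
    Divide the congruence (and modulus) by g = 6: 15·t ≡ -8 (mod 2).
    Reduce coefficients mod 2: 1·t ≡ 0 (mod 2).
    So t ≡ 0 (mod 2).
    Then x = 57 + 90·0 = 57, valid modulo lcm(90, 12) = 180: x ≡ 57 (mod 180).
Verify: 57 mod 10 = 7, 57 mod 18 = 3, 57 mod 12 = 9.

x ≡ 57 (mod 180).
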